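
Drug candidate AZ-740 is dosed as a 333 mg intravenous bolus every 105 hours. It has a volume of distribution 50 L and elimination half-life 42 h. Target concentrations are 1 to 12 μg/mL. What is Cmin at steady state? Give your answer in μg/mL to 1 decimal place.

τ/t½ = 105/42 ≈ 2.5, so fraction remaining f = (1/2)^(105/42) ≈ 0.1768.
Each bolus raises the concentration by D/Vd = 333/50 ≈ 6.660 μg/mL.
Steady-state trough Cmin,ss = C₀·f/(1−f) ≈ 6.660 × 0.1768/0.8232 ≈ 1.430 μg/mL.
Trough 1.4 μg/mL vs MEC 1 μg/mL: adequate.

1.4 μg/mL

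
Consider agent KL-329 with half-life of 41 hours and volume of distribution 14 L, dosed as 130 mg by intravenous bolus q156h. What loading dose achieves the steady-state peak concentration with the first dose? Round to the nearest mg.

140 mg

f = (1/2)^(156/41) ≈ 0.071551; accumulation ratio R = 1/(1−f) ≈ 1.07707.
Loading dose to hit Cmax,ss on first dose: D_load = D_maint·R ≈ 130 × 1.07707 ≈ 140.02 mg.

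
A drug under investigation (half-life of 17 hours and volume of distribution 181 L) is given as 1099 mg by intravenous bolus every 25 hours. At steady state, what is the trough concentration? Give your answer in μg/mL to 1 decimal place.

Over one 25-h interval, 25/17 ≈ 1.4706 half-lives elapse, leaving f ≈ 0.3608 of each dose.
Single-dose peak C₀ = D/Vd = 1099/181 ≈ 6.072 μg/mL.
Steady-state trough Cmin,ss = C₀·f/(1−f) ≈ 6.072 × 0.3608/0.6392 ≈ 3.427 μg/mL.

3.4 μg/mL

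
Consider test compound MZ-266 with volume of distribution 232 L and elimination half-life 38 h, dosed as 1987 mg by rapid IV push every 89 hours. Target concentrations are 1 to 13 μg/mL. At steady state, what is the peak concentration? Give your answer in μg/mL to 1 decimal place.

10.7 μg/mL

Over one 89-h interval, 89/38 ≈ 2.3421 half-lives elapse, leaving f ≈ 0.1972 of each dose.
At steady state, accumulation factor R = 1/(1 − e^(−kτ)) ≈ 1.2456.
Each bolus raises the concentration by D/Vd = 1987/232 ≈ 8.565 μg/mL.
Cmax,ss = C₀/(1 − f) ≈ 8.565/0.8028 ≈ 10.669 μg/mL.
Peak 10.7 μg/mL vs MTC 13 μg/mL: below toxic threshold.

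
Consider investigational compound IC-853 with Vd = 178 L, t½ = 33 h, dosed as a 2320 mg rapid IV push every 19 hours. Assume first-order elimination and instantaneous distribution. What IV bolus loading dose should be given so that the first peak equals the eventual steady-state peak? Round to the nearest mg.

7050 mg

f = (1/2)^(19/33) ≈ 0.670934; accumulation ratio R = 1/(1−f) ≈ 3.03890.
Loading dose to hit Cmax,ss on first dose: D_load = D_maint·R ≈ 2320 × 3.03890 ≈ 7050.25 mg.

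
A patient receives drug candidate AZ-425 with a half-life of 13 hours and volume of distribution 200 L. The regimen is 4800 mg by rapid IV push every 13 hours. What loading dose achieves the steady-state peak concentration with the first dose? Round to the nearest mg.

f = (1/2)^(13/13) ≈ 0.500000; accumulation ratio R = 1/(1−f) ≈ 2.00000.
Loading dose to hit Cmax,ss on first dose: D_load = D_maint·R ≈ 4800 × 2.00000 ≈ 9600.00 mg.

9600 mg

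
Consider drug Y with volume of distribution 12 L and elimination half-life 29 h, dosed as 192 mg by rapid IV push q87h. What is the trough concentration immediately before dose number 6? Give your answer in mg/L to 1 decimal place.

2.3 mg/L

f = (1/2)^(τ/t½) = (1/2)^(87/29) ≈ 0.1250.
C₀ = D/Vd = 192/12 ≈ 16.000 mg/L.
Before the 6th dose, 5 doses have been given. Superposition: Cmin = C₀·(f + f² + … + f^5).
≈ 16.000 × (0.1250 + 0.0156 + 0.0020 + 0.0002 + 0.0000) ≈ 16.000 × 0.1428 ≈ 2.285 mg/L.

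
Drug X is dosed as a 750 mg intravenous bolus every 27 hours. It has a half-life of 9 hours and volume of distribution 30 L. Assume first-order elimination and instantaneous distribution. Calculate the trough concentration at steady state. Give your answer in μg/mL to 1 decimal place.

The dosing interval is 3 half-lives, so f = 2^(−3) = 0.125.
Accumulation ratio R = 1/(1 − f) = 1/0.875 = 8/7.
Single-dose peak C₀ = D/Vd = 750/30 = 25 μg/mL.
Steady-state peak Cmax,ss = C₀·R = 25 × 8/7 ≈ 28.571 μg/mL.
Steady-state trough Cmin,ss = Cmax,ss·f ≈ 28.571 × 0.125 ≈ 3.571 μg/mL.

3.6 μg/mL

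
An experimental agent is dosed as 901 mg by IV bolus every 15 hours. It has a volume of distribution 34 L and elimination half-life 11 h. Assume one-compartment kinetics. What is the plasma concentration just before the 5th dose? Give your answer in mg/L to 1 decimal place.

16.5 mg/L

f = (1/2)^(τ/t½) = (1/2)^(15/11) ≈ 0.3886.
C₀ = D/Vd = 901/34 ≈ 26.500 mg/L.
Before the 5th dose, 4 doses have been given. Superposition: Cmin = C₀·(f + f² + … + f^4).
≈ 26.500 × (0.3886 + 0.1510 + 0.0587 + 0.0228) ≈ 26.500 × 0.6211 ≈ 16.459 mg/L.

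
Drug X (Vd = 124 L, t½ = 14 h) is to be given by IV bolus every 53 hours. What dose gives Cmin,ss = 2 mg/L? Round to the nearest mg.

3172 mg

τ/t½ = 53/14 ≈ 3.7857, so f = (1/2)^(53/14) ≈ 0.072508.
Cmin,ss = (D/Vd)·f/(1−f), so D = Cmin,ss·Vd·(1−f)/f.
D = 2 × 124 × (1−f)/f ≈ 2 × 124 × 12.79158 ≈ 3172.31 mg.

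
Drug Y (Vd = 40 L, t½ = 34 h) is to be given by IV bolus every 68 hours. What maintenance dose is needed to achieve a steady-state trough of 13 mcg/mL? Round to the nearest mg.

τ/t½ = 68/34 ≈ 2, so f = (1/2)^(68/34) ≈ 0.250000.
Cmin,ss = (D/Vd)·f/(1−f), so D = Cmin,ss·Vd·(1−f)/f.
D = 13 × 40 × (1−f)/f ≈ 13 × 40 × 3.00000 ≈ 1560.00 mg.

1560 mg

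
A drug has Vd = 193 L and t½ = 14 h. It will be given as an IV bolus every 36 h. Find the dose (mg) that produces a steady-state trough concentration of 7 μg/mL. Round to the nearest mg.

τ/t½ = 36/14 ≈ 2.5714, so f = (1/2)^(36/14) ≈ 0.168238.
Cmin,ss = (D/Vd)·f/(1−f), so D = Cmin,ss·Vd·(1−f)/f.
D = 7 × 193 × (1−f)/f ≈ 7 × 193 × 4.94396 ≈ 6679.29 mg.

6679 mg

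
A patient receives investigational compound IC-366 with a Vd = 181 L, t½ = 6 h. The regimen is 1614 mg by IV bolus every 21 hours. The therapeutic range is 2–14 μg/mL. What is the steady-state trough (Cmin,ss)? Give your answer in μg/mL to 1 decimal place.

0.9 μg/mL

Over one 21-h interval, 21/6 ≈ 3.5 half-lives elapse, leaving f ≈ 0.0884 of each dose.
At steady state, accumulation factor R = 1/(1 − e^(−kτ)) ≈ 1.0970.
Each bolus raises the concentration by D/Vd = 1614/181 ≈ 8.917 μg/mL.
Steady-state peak Cmax,ss = C₀·R ≈ 8.917 × 1.0970 ≈ 9.782 μg/mL.
Steady-state trough Cmin,ss = Cmax,ss·f ≈ 9.782 × 0.0884 ≈ 0.865 μg/mL.
Trough 0.9 μg/mL vs MEC 2 μg/mL: subtherapeutic.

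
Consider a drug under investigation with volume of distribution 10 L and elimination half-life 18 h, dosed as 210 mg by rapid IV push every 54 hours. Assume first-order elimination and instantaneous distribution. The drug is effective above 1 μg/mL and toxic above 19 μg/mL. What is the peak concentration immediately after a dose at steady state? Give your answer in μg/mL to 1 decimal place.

τ = 54 h = 3 half-lives, so f = (1/2)^3 = 0.125.
Accumulation ratio R = 1/(1 − f) = 1/0.875 = 8/7.
Single-dose peak C₀ = D/Vd = 210/10 = 21 μg/mL.
Steady-state peak Cmax,ss = C₀·R = 21 × 8/7 ≈ 24.000 μg/mL.
Peak 24.0 μg/mL vs MTC 19 μg/mL: exceeds toxic threshold.

24.0 μg/mL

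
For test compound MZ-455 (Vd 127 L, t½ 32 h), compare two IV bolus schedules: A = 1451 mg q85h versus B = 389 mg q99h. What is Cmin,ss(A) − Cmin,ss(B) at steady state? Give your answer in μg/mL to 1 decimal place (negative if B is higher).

1.7 μg/mL

Regimen A: f = (1/2)^(85/32) ≈ 0.1586; Cmin,ss = (1451/127)·f/(1−f) ≈ 2.154 μg/mL.
Regimen B: f = (1/2)^(99/32) ≈ 0.1171; Cmin,ss = (389/127)·f/(1−f) ≈ 0.406 μg/mL.
Difference ≈ 2.154 − 0.406 ≈ 1.748 μg/mL.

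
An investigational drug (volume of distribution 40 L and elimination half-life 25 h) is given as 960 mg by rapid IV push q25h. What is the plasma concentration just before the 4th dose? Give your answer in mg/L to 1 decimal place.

21.0 mg/L

f = (1/2)^(τ/t½) = (1/2)^(25/25) ≈ 0.5000.
C₀ = D/Vd = 960/40 ≈ 24.000 mg/L.
Before the 4th dose, 3 doses have been given. Superposition: Cmin = C₀·(f + f² + … + f^3).
≈ 24.000 × (0.5000 + 0.2500 + 0.1250) ≈ 24.000 × 0.8750 ≈ 21.000 mg/L.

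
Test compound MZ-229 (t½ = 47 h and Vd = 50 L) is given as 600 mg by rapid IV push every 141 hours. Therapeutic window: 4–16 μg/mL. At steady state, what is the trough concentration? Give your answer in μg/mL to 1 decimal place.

1.7 μg/mL

τ = 141 h = 3 half-lives, so f = (1/2)^3 = 0.125.
At steady state, R = 1/(1 − 0.125) = 8/7.
Single-dose peak C₀ = D/Vd = 600/50 = 12 μg/mL.
Steady-state peak Cmax,ss = C₀·R = 12 × 8/7 ≈ 13.714 μg/mL.
Steady-state trough Cmin,ss = Cmax,ss·f ≈ 13.714 × 0.125 ≈ 1.714 μg/mL.
Trough 1.7 μg/mL vs MEC 4 μg/mL: subtherapeutic.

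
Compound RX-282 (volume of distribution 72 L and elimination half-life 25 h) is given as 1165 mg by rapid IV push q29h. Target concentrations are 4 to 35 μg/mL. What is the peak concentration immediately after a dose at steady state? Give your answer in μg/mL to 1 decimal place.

k = ln2/t½ = ln2/25 ≈ 0.027726 h⁻¹; fraction remaining f = e^(−kτ) = e^(−0.027726×29) ≈ 0.4475.
At steady state, accumulation factor R = 1/(1 − e^(−kτ)) ≈ 1.8100.
Single-dose peak C₀ = D/Vd = 1165/72 ≈ 16.181 μg/mL.
Steady-state peak Cmax,ss = C₀·R ≈ 16.181 × 1.8100 ≈ 29.288 μg/mL.
Peak 29.3 μg/mL vs MTC 35 μg/mL: below toxic threshold.

29.3 μg/mL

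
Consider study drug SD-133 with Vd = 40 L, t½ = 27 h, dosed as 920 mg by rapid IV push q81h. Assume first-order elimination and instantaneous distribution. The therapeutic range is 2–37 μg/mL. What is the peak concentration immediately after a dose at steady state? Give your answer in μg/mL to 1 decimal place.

The dosing interval is 3 half-lives, so f = 2^(−3) = 0.125.
At steady state, R = 1/(1 − 0.125) = 8/7.
Single-dose peak C₀ = D/Vd = 920/40 = 23 μg/mL.
Steady-state peak Cmax,ss = C₀·R = 23 × 8/7 ≈ 26.286 μg/mL.
Peak 26.3 μg/mL vs MTC 37 μg/mL: below toxic threshold.

26.3 μg/mL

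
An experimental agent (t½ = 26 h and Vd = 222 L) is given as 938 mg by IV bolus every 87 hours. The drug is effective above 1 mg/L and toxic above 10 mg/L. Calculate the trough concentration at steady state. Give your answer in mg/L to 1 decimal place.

0.5 mg/L

Over one 87-h interval, 87/26 ≈ 3.3462 half-lives elapse, leaving f ≈ 0.0983 of each dose.
Each bolus raises the concentration by D/Vd = 938/222 ≈ 4.225 mg/L.
Steady-state trough Cmin,ss = C₀·f/(1−f) ≈ 4.225 × 0.0983/0.9017 ≈ 0.461 mg/L.
Trough 0.5 mg/L vs MEC 1 mg/L: subtherapeutic.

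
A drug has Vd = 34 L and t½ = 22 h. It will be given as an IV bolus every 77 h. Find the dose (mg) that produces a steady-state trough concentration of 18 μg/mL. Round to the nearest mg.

τ/t½ = 77/22 ≈ 3.5, so f = (1/2)^(77/22) ≈ 0.088388.
Cmin,ss = (D/Vd)·f/(1−f), so D = Cmin,ss·Vd·(1−f)/f.
D = 18 × 34 × (1−f)/f ≈ 18 × 34 × 10.31375 ≈ 6312.02 mg.

6312 mg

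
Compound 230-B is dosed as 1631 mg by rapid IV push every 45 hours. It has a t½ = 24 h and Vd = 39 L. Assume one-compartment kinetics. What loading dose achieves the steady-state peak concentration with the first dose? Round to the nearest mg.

f = (1/2)^(45/24) ≈ 0.272627; accumulation ratio R = 1/(1−f) ≈ 1.37481.
Loading dose to hit Cmax,ss on first dose: D_load = D_maint·R ≈ 1631 × 1.37481 ≈ 2242.32 mg.

2242 mg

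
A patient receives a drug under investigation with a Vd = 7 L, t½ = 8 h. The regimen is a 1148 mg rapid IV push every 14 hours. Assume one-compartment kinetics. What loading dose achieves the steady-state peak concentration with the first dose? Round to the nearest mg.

f = (1/2)^(14/8) ≈ 0.297302; accumulation ratio R = 1/(1−f) ≈ 1.42309.
Loading dose to hit Cmax,ss on first dose: D_load = D_maint·R ≈ 1148 × 1.42309 ≈ 1633.71 mg.

1634 mg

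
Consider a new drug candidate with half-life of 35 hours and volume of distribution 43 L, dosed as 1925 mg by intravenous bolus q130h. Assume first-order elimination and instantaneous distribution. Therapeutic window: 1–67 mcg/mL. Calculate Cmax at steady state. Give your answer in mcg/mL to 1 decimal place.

k = ln2/t½ = ln2/35 ≈ 0.019804 h⁻¹; fraction remaining f = e^(−kτ) = e^(−0.019804×130) ≈ 0.0762.
Accumulation ratio R = 1/(1 − f) ≈ 1/0.9238 ≈ 1.0825.
Single-dose peak C₀ = D/Vd = 1925/43 ≈ 44.767 mcg/mL.
Steady-state peak Cmax,ss = C₀·R ≈ 44.767 × 1.0825 ≈ 48.460 mcg/mL.
Peak 48.5 mcg/mL vs MTC 67 mcg/mL: below toxic threshold.

48.5 mcg/mL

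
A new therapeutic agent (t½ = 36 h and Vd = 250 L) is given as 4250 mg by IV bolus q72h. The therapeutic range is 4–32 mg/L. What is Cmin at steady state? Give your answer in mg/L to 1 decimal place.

5.7 mg/L

τ = 72 h = 2 half-lives, so f = (1/2)^2 = 0.25.
Accumulation ratio R = 1/(1 − f) = 1/0.75 = 4/3.
Single-dose peak C₀ = D/Vd = 4250/250 = 17 mg/L.
Steady-state peak Cmax,ss = C₀·R = 17 × 4/3 ≈ 22.667 mg/L.
Steady-state trough Cmin,ss = Cmax,ss·f ≈ 22.667 × 0.25 ≈ 5.667 mg/L.
Trough 5.7 mg/L vs MEC 4 mg/L: adequate.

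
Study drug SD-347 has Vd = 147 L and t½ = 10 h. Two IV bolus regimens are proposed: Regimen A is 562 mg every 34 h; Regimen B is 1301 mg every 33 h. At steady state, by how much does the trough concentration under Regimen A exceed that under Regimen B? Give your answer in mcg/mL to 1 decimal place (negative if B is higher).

Regimen A: f = (1/2)^(34/10) ≈ 0.0947; Cmin,ss = (562/147)·f/(1−f) ≈ 0.400 mcg/mL.
Regimen B: f = (1/2)^(33/10) ≈ 0.1015; Cmin,ss = (1301/147)·f/(1−f) ≈ 1.000 mcg/mL.
Difference ≈ 0.400 − 1.000 ≈ -0.600 mcg/mL.

-0.6 mcg/mL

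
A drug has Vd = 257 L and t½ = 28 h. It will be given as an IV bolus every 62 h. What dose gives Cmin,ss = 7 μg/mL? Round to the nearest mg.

6549 mg

τ/t½ = 62/28 ≈ 2.2143, so f = (1/2)^(62/28) ≈ 0.215493.
Cmin,ss = (D/Vd)·f/(1−f), so D = Cmin,ss·Vd·(1−f)/f.
D = 7 × 257 × (1−f)/f ≈ 7 × 257 × 3.64052 ≈ 6549.30 mg.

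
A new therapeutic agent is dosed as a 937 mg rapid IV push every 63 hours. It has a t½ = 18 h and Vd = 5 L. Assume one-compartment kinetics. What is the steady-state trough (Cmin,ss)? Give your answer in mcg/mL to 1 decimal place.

k = ln2/t½ = ln2/18 ≈ 0.038508 h⁻¹; fraction remaining f = e^(−kτ) = e^(−0.038508×63) ≈ 0.0884.
Accumulation ratio R = 1/(1 − f) ≈ 1/0.9116 ≈ 1.0970.
Single-dose peak C₀ = D/Vd = 937/5 ≈ 187.400 mcg/mL.
Cmax,ss = C₀/(1 − f) ≈ 187.400/0.9116 ≈ 205.573 mcg/mL.
One interval later, Cmin,ss = Cmax,ss·e^(−kτ) ≈ 205.573 × 0.0884 ≈ 18.173 mcg/mL.

18.2 mcg/mL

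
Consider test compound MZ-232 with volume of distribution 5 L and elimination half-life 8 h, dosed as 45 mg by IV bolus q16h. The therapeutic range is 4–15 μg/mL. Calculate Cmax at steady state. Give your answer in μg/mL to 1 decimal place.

12.0 μg/mL

τ = 16 h = 2 half-lives, so f = (1/2)^2 = 0.25.
Accumulation ratio R = 1/(1 − f) = 1/0.75 = 4/3.
Single-dose peak C₀ = D/Vd = 45/5 = 9 μg/mL.
Steady-state peak Cmax,ss = C₀·R = 9 × 4/3 ≈ 12.000 μg/mL.
Peak 12.0 μg/mL vs MTC 15 μg/mL: below toxic threshold.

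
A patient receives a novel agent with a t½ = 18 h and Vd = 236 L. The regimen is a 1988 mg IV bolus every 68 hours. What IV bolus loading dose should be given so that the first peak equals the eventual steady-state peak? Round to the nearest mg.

f = (1/2)^(68/18) ≈ 0.072908; accumulation ratio R = 1/(1−f) ≈ 1.07864.
Loading dose to hit Cmax,ss on first dose: D_load = D_maint·R ≈ 1988 × 1.07864 ≈ 2144.34 mg.

2144 mg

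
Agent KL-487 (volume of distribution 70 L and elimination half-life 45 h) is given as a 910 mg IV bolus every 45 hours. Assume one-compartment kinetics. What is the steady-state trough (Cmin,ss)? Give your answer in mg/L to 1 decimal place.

13.0 mg/L

τ = 45 h = 1 half-life, so f = (1/2)^1 = 0.5.
Accumulation ratio R = 1/(1 − f) = 1/0.5 = 2/1.
Single-dose peak C₀ = D/Vd = 910/70 = 13 mg/L.
Steady-state peak Cmax,ss = C₀·R = 13 × 2/1 ≈ 26.000 mg/L.
Steady-state trough Cmin,ss = Cmax,ss·f ≈ 26.000 × 0.5 ≈ 13.000 mg/L.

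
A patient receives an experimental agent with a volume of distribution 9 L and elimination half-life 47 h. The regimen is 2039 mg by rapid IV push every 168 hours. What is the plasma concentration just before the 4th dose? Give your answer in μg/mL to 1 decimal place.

20.7 μg/mL

f = (1/2)^(τ/t½) = (1/2)^(168/47) ≈ 0.0839.
C₀ = D/Vd = 2039/9 ≈ 226.556 μg/mL.
Before the 4th dose, 3 doses have been given. Superposition: Cmin = C₀·(f + f² + … + f^3).
≈ 226.556 × (0.0839 + 0.0070 + 0.0006) ≈ 226.556 × 0.0915 ≈ 20.730 μg/mL.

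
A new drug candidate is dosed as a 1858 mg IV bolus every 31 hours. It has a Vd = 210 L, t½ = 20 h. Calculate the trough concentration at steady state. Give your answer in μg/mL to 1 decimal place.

k = ln2/t½ = ln2/20 ≈ 0.034657 h⁻¹; fraction remaining f = e^(−kτ) = e^(−0.034657×31) ≈ 0.3415.
At steady state, accumulation factor R = 1/(1 − e^(−kτ)) ≈ 1.5186.
Single-dose peak C₀ = D/Vd = 1858/210 ≈ 8.848 μg/mL.
Cmax,ss = C₀/(1 − f) ≈ 8.848/0.6585 ≈ 13.437 μg/mL.
Steady-state trough Cmin,ss = Cmax,ss·f ≈ 13.437 × 0.3415 ≈ 4.589 μg/mL.

4.6 μg/mL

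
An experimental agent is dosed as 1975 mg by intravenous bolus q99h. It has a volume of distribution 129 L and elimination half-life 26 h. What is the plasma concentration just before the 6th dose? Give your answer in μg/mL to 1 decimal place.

1.2 μg/mL

f = (1/2)^(τ/t½) = (1/2)^(99/26) ≈ 0.0714.
C₀ = D/Vd = 1975/129 ≈ 15.310 μg/mL.
Before the 6th dose, 5 doses have been given. Superposition: Cmin = C₀·(f + f² + … + f^5).
≈ 15.310 × (0.0714 + 0.0051 + 0.0004 + 0.0000 + 0.0000) ≈ 15.310 × 0.0769 ≈ 1.177 μg/mL.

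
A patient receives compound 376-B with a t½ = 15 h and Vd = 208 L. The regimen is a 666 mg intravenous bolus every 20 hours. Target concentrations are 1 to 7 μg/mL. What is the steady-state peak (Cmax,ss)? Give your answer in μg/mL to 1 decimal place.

Over one 20-h interval, 20/15 ≈ 1.3333 half-lives elapse, leaving f ≈ 0.3969 of each dose.
At steady state, accumulation factor R = 1/(1 − e^(−kτ)) ≈ 1.6581.
Each bolus raises the concentration by D/Vd = 666/208 ≈ 3.202 μg/mL.
Steady-state peak Cmax,ss = C₀·R ≈ 3.202 × 1.6581 ≈ 5.309 μg/mL.
Peak 5.3 μg/mL vs MTC 7 μg/mL: below toxic threshold.

5.3 μg/mL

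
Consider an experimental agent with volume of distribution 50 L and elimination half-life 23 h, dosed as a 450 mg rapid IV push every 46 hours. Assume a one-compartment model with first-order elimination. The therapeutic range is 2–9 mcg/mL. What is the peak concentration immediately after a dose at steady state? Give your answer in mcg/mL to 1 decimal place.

The dosing interval is 2 half-lives, so f = 2^(−2) = 0.25.
At steady state, R = 1/(1 − 0.25) = 4/3.
Single-dose peak C₀ = D/Vd = 450/50 = 9 mcg/mL.
Steady-state peak Cmax,ss = C₀·R = 9 × 4/3 ≈ 12.000 mcg/mL.
Peak 12.0 mcg/mL vs MTC 9 mcg/mL: exceeds toxic threshold.

12.0 mcg/mL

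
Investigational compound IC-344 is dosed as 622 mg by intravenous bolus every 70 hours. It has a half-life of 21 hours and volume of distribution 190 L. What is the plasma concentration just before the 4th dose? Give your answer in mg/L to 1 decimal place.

f = (1/2)^(τ/t½) = (1/2)^(70/21) ≈ 0.0992.
C₀ = D/Vd = 622/190 ≈ 3.274 mg/L.
Before the 4th dose, 3 doses have been given. Superposition: Cmin = C₀·(f + f² + … + f^3).
≈ 3.274 × (0.0992 + 0.0098 + 0.0010) ≈ 3.274 × 0.1100 ≈ 0.360 mg/L.

0.4 mg/L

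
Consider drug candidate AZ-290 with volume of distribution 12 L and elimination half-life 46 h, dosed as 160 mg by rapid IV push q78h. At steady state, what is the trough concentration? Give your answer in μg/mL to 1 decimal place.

Over one 78-h interval, 78/46 ≈ 1.6957 half-lives elapse, leaving f ≈ 0.3087 of each dose.
Accumulation ratio R = 1/(1 − f) ≈ 1/0.6913 ≈ 1.4465.
Each bolus raises the concentration by D/Vd = 160/12 ≈ 13.333 μg/mL.
Steady-state peak Cmax,ss = C₀·R ≈ 13.333 × 1.4465 ≈ 19.286 μg/mL.
One interval later, Cmin,ss = Cmax,ss·e^(−kτ) ≈ 19.286 × 0.3087 ≈ 5.954 μg/mL.

6.0 μg/mL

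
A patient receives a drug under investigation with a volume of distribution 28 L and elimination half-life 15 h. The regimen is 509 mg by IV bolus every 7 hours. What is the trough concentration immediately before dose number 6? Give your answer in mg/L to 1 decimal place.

38.2 mg/L

f = (1/2)^(τ/t½) = (1/2)^(7/15) ≈ 0.7236.
C₀ = D/Vd = 509/28 ≈ 18.179 mg/L.
Before the 6th dose, 5 doses have been given. Superposition: Cmin = C₀·(f + f² + … + f^5).
≈ 18.179 × (0.7236 + 0.5236 + 0.3789 + 0.2742 + 0.1984) ≈ 18.179 × 2.0987 ≈ 38.152 mg/L.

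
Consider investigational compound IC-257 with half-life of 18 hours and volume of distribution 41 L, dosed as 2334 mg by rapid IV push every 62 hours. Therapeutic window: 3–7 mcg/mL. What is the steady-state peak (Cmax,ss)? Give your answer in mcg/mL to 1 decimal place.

62.7 mcg/mL

k = ln2/t½ = ln2/18 ≈ 0.038508 h⁻¹; fraction remaining f = e^(−kτ) = e^(−0.038508×62) ≈ 0.0919.
Accumulation ratio R = 1/(1 − f) ≈ 1/0.9081 ≈ 1.1012.
Single-dose peak C₀ = D/Vd = 2334/41 ≈ 56.927 mcg/mL.
Cmax,ss = C₀/(1 − f) ≈ 56.927/0.9081 ≈ 62.688 mcg/mL.
Peak 62.7 mcg/mL vs MTC 7 mcg/mL: exceeds toxic threshold.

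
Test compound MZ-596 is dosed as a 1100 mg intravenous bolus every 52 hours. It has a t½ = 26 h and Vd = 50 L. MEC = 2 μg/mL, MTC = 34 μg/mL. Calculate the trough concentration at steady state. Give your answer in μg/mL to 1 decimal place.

τ = 52 h = 2 half-lives, so f = (1/2)^2 = 0.25.
At steady state, R = 1/(1 − 0.25) = 4/3.
Single-dose peak C₀ = D/Vd = 1100/50 = 22 μg/mL.
Steady-state peak Cmax,ss = C₀·R = 22 × 4/3 ≈ 29.333 μg/mL.
Steady-state trough Cmin,ss = Cmax,ss·f ≈ 29.333 × 0.25 ≈ 7.333 μg/mL.
Trough 7.3 μg/mL vs MEC 2 μg/mL: adequate.

7.3 μg/mL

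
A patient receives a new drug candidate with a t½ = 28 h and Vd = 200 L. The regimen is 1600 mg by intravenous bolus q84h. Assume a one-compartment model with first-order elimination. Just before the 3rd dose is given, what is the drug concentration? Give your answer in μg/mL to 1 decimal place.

f = (1/2)^(τ/t½) = (1/2)^(84/28) ≈ 0.1250.
C₀ = D/Vd = 1600/200 ≈ 8.000 μg/mL.
Before the 3rd dose, 2 doses have been given. Superposition: Cmin = C₀·(f + f²).
≈ 8.000 × (0.1250 + 0.0156) ≈ 8.000 × 0.1406 ≈ 1.125 μg/mL.

1.1 μg/mL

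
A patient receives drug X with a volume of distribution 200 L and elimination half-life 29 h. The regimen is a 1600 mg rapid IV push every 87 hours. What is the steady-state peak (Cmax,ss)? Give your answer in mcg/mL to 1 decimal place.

τ = 87 h = 3 half-lives, so f = (1/2)^3 = 0.125.
Accumulation ratio R = 1/(1 − f) = 1/0.875 = 8/7.
Single-dose peak C₀ = D/Vd = 1600/200 = 8 mcg/mL.
Steady-state peak Cmax,ss = C₀·R = 8 × 8/7 ≈ 9.143 mcg/mL.

9.1 mcg/mL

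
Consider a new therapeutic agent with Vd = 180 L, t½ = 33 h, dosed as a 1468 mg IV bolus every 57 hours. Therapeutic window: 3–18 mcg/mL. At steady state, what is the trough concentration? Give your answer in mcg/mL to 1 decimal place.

3.5 mcg/mL

Over one 57-h interval, 57/33 ≈ 1.7273 half-lives elapse, leaving f ≈ 0.3020 of each dose.
Accumulation ratio R = 1/(1 − f) ≈ 1/0.6980 ≈ 1.4327.
Each bolus raises the concentration by D/Vd = 1468/180 ≈ 8.156 mcg/mL.
Steady-state peak Cmax,ss = C₀·R ≈ 8.156 × 1.4327 ≈ 11.685 mcg/mL.
One interval later, Cmin,ss = Cmax,ss·e^(−kτ) ≈ 11.685 × 0.3020 ≈ 3.529 mcg/mL.
Trough 3.5 mcg/mL vs MEC 3 mcg/mL: adequate.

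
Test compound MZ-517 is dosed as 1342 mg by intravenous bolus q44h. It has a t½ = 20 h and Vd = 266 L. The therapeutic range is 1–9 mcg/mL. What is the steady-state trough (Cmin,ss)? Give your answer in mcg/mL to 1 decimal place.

k = ln2/t½ = ln2/20 ≈ 0.034657 h⁻¹; fraction remaining f = e^(−kτ) = e^(−0.034657×44) ≈ 0.2176.
At steady state, accumulation factor R = 1/(1 − e^(−kτ)) ≈ 1.2781.
Single-dose peak C₀ = D/Vd = 1342/266 ≈ 5.045 mcg/mL.
Cmax,ss = C₀/(1 − f) ≈ 5.045/0.7824 ≈ 6.448 mcg/mL.
One interval later, Cmin,ss = Cmax,ss·e^(−kτ) ≈ 6.448 × 0.2176 ≈ 1.403 mcg/mL.
Trough 1.4 mcg/mL vs MEC 1 mcg/mL: adequate.

1.4 mcg/mL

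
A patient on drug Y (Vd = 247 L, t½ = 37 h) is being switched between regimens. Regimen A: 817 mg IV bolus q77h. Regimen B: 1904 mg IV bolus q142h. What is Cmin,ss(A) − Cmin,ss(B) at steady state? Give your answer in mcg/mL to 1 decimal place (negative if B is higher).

0.4 mcg/mL

Regimen A: f = (1/2)^(77/37) ≈ 0.2363; Cmin,ss = (817/247)·f/(1−f) ≈ 1.023 mcg/mL.
Regimen B: f = (1/2)^(142/37) ≈ 0.0699; Cmin,ss = (1904/247)·f/(1−f) ≈ 0.579 mcg/mL.
Difference ≈ 1.023 − 0.579 ≈ 0.444 mcg/mL.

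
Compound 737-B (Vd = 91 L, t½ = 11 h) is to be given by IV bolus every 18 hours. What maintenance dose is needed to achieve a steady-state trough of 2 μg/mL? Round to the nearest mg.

384 mg

τ/t½ = 18/11 ≈ 1.6364, so f = (1/2)^(18/11) ≈ 0.321666.
Cmin,ss = (D/Vd)·f/(1−f), so D = Cmin,ss·Vd·(1−f)/f.
D = 2 × 91 × (1−f)/f ≈ 2 × 91 × 2.10881 ≈ 383.80 mg.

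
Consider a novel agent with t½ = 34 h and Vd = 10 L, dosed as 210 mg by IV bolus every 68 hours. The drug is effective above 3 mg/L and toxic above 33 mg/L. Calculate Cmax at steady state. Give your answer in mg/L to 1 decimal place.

The dosing interval is 2 half-lives, so f = 2^(−2) = 0.25.
At steady state, R = 1/(1 − 0.25) = 4/3.
Single-dose peak C₀ = D/Vd = 210/10 = 21 mg/L.
Steady-state peak Cmax,ss = C₀·R = 21 × 4/3 ≈ 28.000 mg/L.
Peak 28.0 mg/L vs MTC 33 mg/L: below toxic threshold.

28.0 mg/L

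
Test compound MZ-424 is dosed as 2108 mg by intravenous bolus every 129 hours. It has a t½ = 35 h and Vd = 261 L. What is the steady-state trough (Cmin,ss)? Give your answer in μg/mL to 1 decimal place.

k = ln2/t½ = ln2/35 ≈ 0.019804 h⁻¹; fraction remaining f = e^(−kτ) = e^(−0.019804×129) ≈ 0.0777.
At steady state, accumulation factor R = 1/(1 − e^(−kτ)) ≈ 1.0842.
Each bolus raises the concentration by D/Vd = 2108/261 ≈ 8.077 μg/mL.
Steady-state peak Cmax,ss = C₀·R ≈ 8.077 × 1.0842 ≈ 8.757 μg/mL.
Steady-state trough Cmin,ss = Cmax,ss·f ≈ 8.757 × 0.0777 ≈ 0.680 μg/mL.

0.7 μg/mL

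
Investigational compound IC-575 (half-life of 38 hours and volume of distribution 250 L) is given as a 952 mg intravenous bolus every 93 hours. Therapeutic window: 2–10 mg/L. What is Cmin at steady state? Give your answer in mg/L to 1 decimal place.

Over one 93-h interval, 93/38 ≈ 2.4474 half-lives elapse, leaving f ≈ 0.1833 of each dose.
At steady state, accumulation factor R = 1/(1 − e^(−kτ)) ≈ 1.2244.
Single-dose peak C₀ = D/Vd = 952/250 ≈ 3.808 mg/L.
Cmax,ss = C₀/(1 − f) ≈ 3.808/0.8167 ≈ 4.663 mg/L.
Steady-state trough Cmin,ss = Cmax,ss·f ≈ 4.663 × 0.1833 ≈ 0.855 mg/L.
Trough 0.9 mg/L vs MEC 2 mg/L: subtherapeutic.

0.9 mg/L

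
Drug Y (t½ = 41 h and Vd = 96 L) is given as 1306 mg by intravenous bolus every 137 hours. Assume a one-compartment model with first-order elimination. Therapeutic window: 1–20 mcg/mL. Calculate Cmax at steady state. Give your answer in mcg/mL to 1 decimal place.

15.1 mcg/mL

k = ln2/t½ = ln2/41 ≈ 0.016906 h⁻¹; fraction remaining f = e^(−kτ) = e^(−0.016906×137) ≈ 0.0987.
Accumulation ratio R = 1/(1 − f) ≈ 1/0.9013 ≈ 1.1095.
Each bolus raises the concentration by D/Vd = 1306/96 ≈ 13.604 mcg/mL.
Cmax,ss = C₀/(1 − f) ≈ 13.604/0.9013 ≈ 15.094 mcg/mL.
Peak 15.1 mcg/mL vs MTC 20 mcg/mL: below toxic threshold.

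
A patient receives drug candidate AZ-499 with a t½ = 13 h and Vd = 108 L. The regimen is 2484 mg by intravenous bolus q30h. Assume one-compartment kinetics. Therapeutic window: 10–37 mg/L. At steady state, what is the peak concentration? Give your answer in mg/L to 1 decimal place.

k = ln2/t½ = ln2/13 ≈ 0.053319 h⁻¹; fraction remaining f = e^(−kτ) = e^(−0.053319×30) ≈ 0.2020.
At steady state, accumulation factor R = 1/(1 − e^(−kτ)) ≈ 1.2531.
Single-dose peak C₀ = D/Vd = 2484/108 ≈ 23.000 mg/L.
Steady-state peak Cmax,ss = C₀·R ≈ 23.000 × 1.2531 ≈ 28.821 mg/L.
Peak 28.8 mg/L vs MTC 37 mg/L: below toxic threshold.

28.8 mg/L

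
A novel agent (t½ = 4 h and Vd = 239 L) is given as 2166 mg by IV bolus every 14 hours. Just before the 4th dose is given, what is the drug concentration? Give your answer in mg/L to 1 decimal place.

f = (1/2)^(τ/t½) = (1/2)^(14/4) ≈ 0.0884.
C₀ = D/Vd = 2166/239 ≈ 9.063 mg/L.
Before the 4th dose, 3 doses have been given. Superposition: Cmin = C₀·(f + f² + … + f^3).
≈ 9.063 × (0.0884 + 0.0078 + 0.0007) ≈ 9.063 × 0.0969 ≈ 0.878 mg/L.

0.9 mg/L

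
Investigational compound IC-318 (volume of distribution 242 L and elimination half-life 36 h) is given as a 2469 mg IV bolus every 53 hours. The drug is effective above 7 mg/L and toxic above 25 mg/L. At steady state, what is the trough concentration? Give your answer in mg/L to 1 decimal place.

5.7 mg/L

τ/t½ = 53/36 ≈ 1.4722, so fraction remaining f = (1/2)^(53/36) ≈ 0.3604.
Single-dose peak C₀ = D/Vd = 2469/242 ≈ 10.202 mg/L.
Steady-state trough Cmin,ss = C₀·f/(1−f) ≈ 10.202 × 0.3604/0.6396 ≈ 5.749 mg/L.
Trough 5.7 mg/L vs MEC 7 mg/L: subtherapeutic.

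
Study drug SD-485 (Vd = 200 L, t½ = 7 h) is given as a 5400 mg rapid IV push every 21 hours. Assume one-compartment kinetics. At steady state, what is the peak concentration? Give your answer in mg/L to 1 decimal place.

The dosing interval is 3 half-lives, so f = 2^(−3) = 0.125.
Accumulation ratio R = 1/(1 − f) = 1/0.875 = 8/7.
Single-dose peak C₀ = D/Vd = 5400/200 = 27 mg/L.
Steady-state peak Cmax,ss = C₀·R = 27 × 8/7 ≈ 30.857 mg/L.

30.9 mg/L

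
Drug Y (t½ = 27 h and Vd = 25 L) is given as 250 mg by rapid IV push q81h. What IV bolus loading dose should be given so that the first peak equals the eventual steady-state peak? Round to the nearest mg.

f = (1/2)^(81/27) ≈ 0.125000; accumulation ratio R = 1/(1−f) ≈ 1.14286.
Loading dose to hit Cmax,ss on first dose: D_load = D_maint·R ≈ 250 × 1.14286 ≈ 285.71 mg.

286 mg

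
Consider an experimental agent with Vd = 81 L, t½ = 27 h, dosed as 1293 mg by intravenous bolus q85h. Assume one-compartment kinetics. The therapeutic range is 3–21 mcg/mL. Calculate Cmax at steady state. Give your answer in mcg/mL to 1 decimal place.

k = ln2/t½ = ln2/27 ≈ 0.025672 h⁻¹; fraction remaining f = e^(−kτ) = e^(−0.025672×85) ≈ 0.1128.
Accumulation ratio R = 1/(1 − f) ≈ 1/0.8872 ≈ 1.1271.
Each bolus raises the concentration by D/Vd = 1293/81 ≈ 15.963 mcg/mL.
Cmax,ss = C₀/(1 − f) ≈ 15.963/0.8872 ≈ 17.993 mcg/mL.
Peak 18.0 mcg/mL vs MTC 21 mcg/mL: below toxic threshold.

18.0 mcg/mL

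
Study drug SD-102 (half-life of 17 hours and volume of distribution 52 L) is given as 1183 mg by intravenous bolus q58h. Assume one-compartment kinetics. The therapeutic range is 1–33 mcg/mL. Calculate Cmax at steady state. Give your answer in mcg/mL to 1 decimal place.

25.1 mcg/mL

Over one 58-h interval, 58/17 ≈ 3.4118 half-lives elapse, leaving f ≈ 0.0940 of each dose.
Accumulation ratio R = 1/(1 − f) ≈ 1/0.9060 ≈ 1.1038.
Single-dose peak C₀ = D/Vd = 1183/52 ≈ 22.750 mcg/mL.
Steady-state peak Cmax,ss = C₀·R ≈ 22.750 × 1.1038 ≈ 25.111 mcg/mL.
Peak 25.1 mcg/mL vs MTC 33 mcg/mL: below toxic threshold.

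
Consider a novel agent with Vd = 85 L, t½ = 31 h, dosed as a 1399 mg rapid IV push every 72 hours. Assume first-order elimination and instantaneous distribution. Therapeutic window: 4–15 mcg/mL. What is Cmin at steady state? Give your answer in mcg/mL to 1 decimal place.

4.1 mcg/mL

k = ln2/t½ = ln2/31 ≈ 0.022360 h⁻¹; fraction remaining f = e^(−kτ) = e^(−0.022360×72) ≈ 0.1999.
Each bolus raises the concentration by D/Vd = 1399/85 ≈ 16.459 mcg/mL.
Steady-state trough Cmin,ss = C₀·f/(1−f) ≈ 16.459 × 0.1999/0.8001 ≈ 4.112 mcg/mL.
Trough 4.1 mcg/mL vs MEC 4 mcg/mL: adequate.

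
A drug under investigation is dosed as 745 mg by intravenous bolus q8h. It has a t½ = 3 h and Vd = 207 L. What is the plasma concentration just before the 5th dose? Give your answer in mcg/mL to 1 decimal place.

f = (1/2)^(τ/t½) = (1/2)^(8/3) ≈ 0.1575.
C₀ = D/Vd = 745/207 ≈ 3.599 mcg/mL.
Before the 5th dose, 4 doses have been given. Superposition: Cmin = C₀·(f + f² + … + f^4).
≈ 3.599 × (0.1575 + 0.0248 + 0.0039 + 0.0006) ≈ 3.599 × 0.1868 ≈ 0.672 mcg/mL.

0.7 mcg/mL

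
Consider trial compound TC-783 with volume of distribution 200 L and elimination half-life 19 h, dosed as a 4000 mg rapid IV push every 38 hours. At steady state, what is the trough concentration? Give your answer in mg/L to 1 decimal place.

τ = 38 h = 2 half-lives, so f = (1/2)^2 = 0.25.
At steady state, R = 1/(1 − 0.25) = 4/3.
Single-dose peak C₀ = D/Vd = 4000/200 = 20 mg/L.
Steady-state peak Cmax,ss = C₀·R = 20 × 4/3 ≈ 26.667 mg/L.
Steady-state trough Cmin,ss = Cmax,ss·f ≈ 26.667 × 0.25 ≈ 6.667 mg/L.

6.7 mg/L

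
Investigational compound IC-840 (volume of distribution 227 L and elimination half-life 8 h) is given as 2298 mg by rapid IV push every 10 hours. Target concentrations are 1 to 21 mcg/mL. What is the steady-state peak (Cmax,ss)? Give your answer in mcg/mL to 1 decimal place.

τ/t½ = 10/8 ≈ 1.25, so fraction remaining f = (1/2)^(10/8) ≈ 0.4204.
Accumulation ratio R = 1/(1 − f) ≈ 1/0.5796 ≈ 1.7253.
Each bolus raises the concentration by D/Vd = 2298/227 ≈ 10.123 mcg/mL.
Cmax,ss = C₀/(1 − f) ≈ 10.123/0.5796 ≈ 17.465 mcg/mL.
Peak 17.5 mcg/mL vs MTC 21 mcg/mL: below toxic threshold.

17.5 mcg/mL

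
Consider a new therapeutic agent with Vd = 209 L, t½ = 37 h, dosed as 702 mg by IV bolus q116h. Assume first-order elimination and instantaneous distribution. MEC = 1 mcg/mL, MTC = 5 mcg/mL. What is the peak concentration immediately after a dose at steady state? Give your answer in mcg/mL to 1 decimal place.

3.8 mcg/mL

τ/t½ = 116/37 ≈ 3.1351, so fraction remaining f = (1/2)^(116/37) ≈ 0.1138.
Accumulation ratio R = 1/(1 − f) ≈ 1/0.8862 ≈ 1.1284.
Single-dose peak C₀ = D/Vd = 702/209 ≈ 3.359 mcg/mL.
Steady-state peak Cmax,ss = C₀·R ≈ 3.359 × 1.1284 ≈ 3.790 mcg/mL.
Peak 3.8 mcg/mL vs MTC 5 mcg/mL: below toxic threshold.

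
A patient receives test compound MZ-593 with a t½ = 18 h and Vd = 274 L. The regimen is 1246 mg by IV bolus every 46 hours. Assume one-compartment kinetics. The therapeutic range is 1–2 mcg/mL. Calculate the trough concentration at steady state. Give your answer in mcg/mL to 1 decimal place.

0.9 mcg/mL

τ/t½ = 46/18 ≈ 2.5556, so fraction remaining f = (1/2)^(46/18) ≈ 0.1701.
Accumulation ratio R = 1/(1 − f) ≈ 1/0.8299 ≈ 1.2050.
Single-dose peak C₀ = D/Vd = 1246/274 ≈ 4.547 mcg/mL.
Cmax,ss = C₀/(1 − f) ≈ 4.547/0.8299 ≈ 5.479 mcg/mL.
One interval later, Cmin,ss = Cmax,ss·e^(−kτ) ≈ 5.479 × 0.1701 ≈ 0.932 mcg/mL.
Trough 0.9 mcg/mL vs MEC 1 mcg/mL: subtherapeutic.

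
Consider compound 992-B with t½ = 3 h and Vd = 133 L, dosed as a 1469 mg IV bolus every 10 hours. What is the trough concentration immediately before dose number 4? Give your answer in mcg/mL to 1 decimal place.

1.2 mcg/mL

f = (1/2)^(τ/t½) = (1/2)^(10/3) ≈ 0.0992.
C₀ = D/Vd = 1469/133 ≈ 11.045 mcg/mL.
Before the 4th dose, 3 doses have been given. Superposition: Cmin = C₀·(f + f² + … + f^3).
≈ 11.045 × (0.0992 + 0.0098 + 0.0010) ≈ 11.045 × 0.1100 ≈ 1.215 mcg/mL.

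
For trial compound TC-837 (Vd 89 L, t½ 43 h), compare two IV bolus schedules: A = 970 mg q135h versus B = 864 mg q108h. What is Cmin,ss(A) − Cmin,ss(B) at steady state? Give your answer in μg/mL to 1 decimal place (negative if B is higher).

Regimen A: f = (1/2)^(135/43) ≈ 0.1135; Cmin,ss = (970/89)·f/(1−f) ≈ 1.395 μg/mL.
Regimen B: f = (1/2)^(108/43) ≈ 0.1754; Cmin,ss = (864/89)·f/(1−f) ≈ 2.065 μg/mL.
Difference ≈ 1.395 − 2.065 ≈ -0.670 μg/mL.

-0.7 μg/mL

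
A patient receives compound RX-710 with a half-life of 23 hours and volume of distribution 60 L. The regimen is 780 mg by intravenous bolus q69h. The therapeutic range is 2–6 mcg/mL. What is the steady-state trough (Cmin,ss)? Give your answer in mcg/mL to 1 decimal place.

τ = 69 h = 3 half-lives, so f = (1/2)^3 = 0.125.
At steady state, R = 1/(1 − 0.125) = 8/7.
Single-dose peak C₀ = D/Vd = 780/60 = 13 mcg/mL.
Steady-state peak Cmax,ss = C₀·R = 13 × 8/7 ≈ 14.857 mcg/mL.
Steady-state trough Cmin,ss = Cmax,ss·f ≈ 14.857 × 0.125 ≈ 1.857 mcg/mL.
Trough 1.9 mcg/mL vs MEC 2 mcg/mL: subtherapeutic.

1.9 mcg/mL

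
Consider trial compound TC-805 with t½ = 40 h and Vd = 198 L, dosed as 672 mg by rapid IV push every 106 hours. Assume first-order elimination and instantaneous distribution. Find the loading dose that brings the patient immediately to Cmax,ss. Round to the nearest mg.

f = (1/2)^(106/40) ≈ 0.159320; accumulation ratio R = 1/(1−f) ≈ 1.18951.
Loading dose to hit Cmax,ss on first dose: D_load = D_maint·R ≈ 672 × 1.18951 ≈ 799.35 mg.

799 mg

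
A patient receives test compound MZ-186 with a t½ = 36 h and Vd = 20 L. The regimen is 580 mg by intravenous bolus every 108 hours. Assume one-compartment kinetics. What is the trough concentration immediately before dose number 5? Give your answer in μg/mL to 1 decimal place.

f = (1/2)^(τ/t½) = (1/2)^(108/36) ≈ 0.1250.
C₀ = D/Vd = 580/20 ≈ 29.000 μg/mL.
Before the 5th dose, 4 doses have been given. Superposition: Cmin = C₀·(f + f² + … + f^4).
≈ 29.000 × (0.1250 + 0.0156 + 0.0020 + 0.0002) ≈ 29.000 × 0.1428 ≈ 4.141 μg/mL.

4.1 μg/mL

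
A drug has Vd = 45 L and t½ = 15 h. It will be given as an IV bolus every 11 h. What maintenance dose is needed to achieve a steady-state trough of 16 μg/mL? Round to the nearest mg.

τ/t½ = 11/15 ≈ 0.73333, so f = (1/2)^(11/15) ≈ 0.601513.
Cmin,ss = (D/Vd)·f/(1−f), so D = Cmin,ss·Vd·(1−f)/f.
D = 16 × 45 × (1−f)/f ≈ 16 × 45 × 0.66247 ≈ 476.98 mg.

477 mg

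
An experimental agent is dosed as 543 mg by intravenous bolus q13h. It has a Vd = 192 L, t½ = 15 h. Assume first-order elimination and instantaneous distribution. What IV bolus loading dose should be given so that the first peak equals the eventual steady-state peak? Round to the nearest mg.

1202 mg

f = (1/2)^(13/15) ≈ 0.548412; accumulation ratio R = 1/(1−f) ≈ 2.21441.
Loading dose to hit Cmax,ss on first dose: D_load = D_maint·R ≈ 543 × 2.21441 ≈ 1202.42 mg.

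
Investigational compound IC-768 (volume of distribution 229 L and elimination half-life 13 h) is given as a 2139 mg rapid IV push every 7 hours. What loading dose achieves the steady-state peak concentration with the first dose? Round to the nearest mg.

6867 mg

f = (1/2)^(7/13) ≈ 0.688505; accumulation ratio R = 1/(1−f) ≈ 3.21032.
Loading dose to hit Cmax,ss on first dose: D_load = D_maint·R ≈ 2139 × 3.21032 ≈ 6866.87 mg.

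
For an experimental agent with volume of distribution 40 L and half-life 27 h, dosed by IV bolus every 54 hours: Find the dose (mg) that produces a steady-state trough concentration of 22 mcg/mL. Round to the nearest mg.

τ/t½ = 54/27 ≈ 2, so f = (1/2)^(54/27) ≈ 0.250000.
Cmin,ss = (D/Vd)·f/(1−f), so D = Cmin,ss·Vd·(1−f)/f.
D = 22 × 40 × (1−f)/f ≈ 22 × 40 × 3.00000 ≈ 2640.00 mg.

2640 mg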